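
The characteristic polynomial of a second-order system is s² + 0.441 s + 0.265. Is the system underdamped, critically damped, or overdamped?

a² − 4b = 0.441² − 4·0.265 < 0 (complex roots); the system is underdamped.

underdamped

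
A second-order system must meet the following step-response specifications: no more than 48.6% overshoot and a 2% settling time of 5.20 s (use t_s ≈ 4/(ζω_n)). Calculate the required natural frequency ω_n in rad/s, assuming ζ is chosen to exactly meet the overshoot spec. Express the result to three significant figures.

Inverting the overshoot relation: ζ = |ln 0.486|/√(π² + ln²0.486) = 0.224.
Then ω_n = 4/(ζ t_s) = 4/(0.224 × 5.20) = 3.44 rad/s.

ω_n ≈ 3.44 rad/s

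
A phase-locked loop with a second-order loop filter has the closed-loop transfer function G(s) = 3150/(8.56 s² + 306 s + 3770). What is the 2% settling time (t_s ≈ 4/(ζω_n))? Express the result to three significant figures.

t_s ≈ 0.224 s

Dividing through by 8.56: denominator becomes s² + 35.75 s + 440.4.
So ω_n = √440.4 = 21.0 rad/s and ζ = 35.75/(2·21.0) = 0.852.
t_s ≈ 4/(ζω_n) = 0.224 s.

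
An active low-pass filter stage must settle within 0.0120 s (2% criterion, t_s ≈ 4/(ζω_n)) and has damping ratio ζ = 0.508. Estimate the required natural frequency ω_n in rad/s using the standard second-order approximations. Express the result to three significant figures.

Rearranging t_s ≈ 4/(ζω_n) gives ω_n = 4/(ζ·t_s) = 4/(0.508 × 0.0120) = 656 rad/s.

ω_n ≈ 656 rad/s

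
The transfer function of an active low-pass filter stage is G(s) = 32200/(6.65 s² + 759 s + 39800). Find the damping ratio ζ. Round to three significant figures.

ζ ≈ 0.738

Dividing through by 6.65: denominator becomes s² + 114.1 s + 5985.
So ω_n = √5985 = 77.4 rad/s and ζ = 114.1/(2·77.4) = 0.738.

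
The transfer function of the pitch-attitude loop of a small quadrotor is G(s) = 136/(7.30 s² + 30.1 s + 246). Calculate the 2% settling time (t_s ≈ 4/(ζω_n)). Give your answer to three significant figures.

Dividing through by 7.30: denominator becomes s² + 4.123 s + 33.70.
So ω_n = √33.70 = 5.81 rad/s and ζ = 4.123/(2·5.81) = 0.355.
t_s ≈ 4/(ζω_n) = 1.94 s.

t_s ≈ 1.94 s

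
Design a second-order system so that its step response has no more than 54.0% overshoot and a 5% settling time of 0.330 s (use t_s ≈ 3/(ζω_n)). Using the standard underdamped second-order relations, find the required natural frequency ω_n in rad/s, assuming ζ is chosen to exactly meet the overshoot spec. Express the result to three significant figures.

ζ = −ln(OS)/√(π² + (ln OS)²). With OS = 0.540, ln OS = −0.6162 and ζ = 0.6162/3.201 = 0.192.
From t_s ≈ 3/(ζω_n): ω_n = 3/(ζ·t_s) = 3/(0.192·0.330) = 47.2 rad/s.

ω_n ≈ 47.2 rad/s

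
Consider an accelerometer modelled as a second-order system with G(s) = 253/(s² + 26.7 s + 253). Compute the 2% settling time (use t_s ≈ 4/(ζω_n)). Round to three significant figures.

t_s ≈ 0.300 s

Matching coefficients with s² + 2ζω_n s + ω_n² gives ω_n² = 253 ⇒ ω_n = 15.9 rad/s, and ζ = 26.7/(2ω_n) = 0.839.
t_s ≈ 4/(ζω_n) = 4/(0.839·15.9) = 0.300 s.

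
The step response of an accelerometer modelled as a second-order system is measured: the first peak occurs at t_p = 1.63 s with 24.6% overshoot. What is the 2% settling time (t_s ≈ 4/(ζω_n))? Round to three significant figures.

From the overshoot, ζ = −ln(OS)/√(π²+ln²(OS)) = 0.408.
t_p = π/ω_d ⇒ ω_d = 1.93 rad/s; then ω_n = ω_d/√(1−ζ²) = 2.11 rad/s.
t_s ≈ 4/(ζω_n) = 4/(0.408·2.11) = 4.65 s.

t_s ≈ 4.65 s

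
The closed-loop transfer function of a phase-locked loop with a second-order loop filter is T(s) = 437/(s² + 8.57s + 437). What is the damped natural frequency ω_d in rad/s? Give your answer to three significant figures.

ω_n = √437 = 20.9 rad/s; ζ = 8.57/(2·20.9) = 0.205.
The damped frequency ω_d = ω_n√(1−ζ²) = 20.5 rad/s.

ω_d ≈ 20.5 rad/s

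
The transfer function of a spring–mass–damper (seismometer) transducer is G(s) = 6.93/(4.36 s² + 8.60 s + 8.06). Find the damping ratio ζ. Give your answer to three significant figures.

Dividing through by 4.36: denominator becomes s² + 1.972 s + 1.849.
So ω_n = √1.849 = 1.36 rad/s and ζ = 1.972/(2·1.36) = 0.725.

ζ ≈ 0.725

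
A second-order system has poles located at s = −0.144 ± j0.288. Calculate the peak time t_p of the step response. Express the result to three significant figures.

t_p ≈ 10.9 s

t_p = π/ω_d with ω_d = 0.288 (the imaginary part), so t_p = 10.9 s.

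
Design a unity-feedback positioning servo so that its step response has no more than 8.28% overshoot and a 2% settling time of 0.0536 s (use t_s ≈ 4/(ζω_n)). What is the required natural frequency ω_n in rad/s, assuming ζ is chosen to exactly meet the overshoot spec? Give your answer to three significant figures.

From %OS = 100·exp(−πζ/√(1−ζ²)), invert to get ζ = −ln(OS)/√(π² + ln²(OS)) with OS = 0.0828.
−ln 0.0828 = 2.491, so ζ = 2.491/√(π² + 6.207) = 0.621.
From t_s ≈ 4/(ζω_n): ω_n = 4/(ζ·t_s) = 4/(0.621·0.0536) = 120 rad/s.

ω_n ≈ 120 rad/s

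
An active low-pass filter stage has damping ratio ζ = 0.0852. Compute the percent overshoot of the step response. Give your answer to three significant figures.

%OS ≈ 76.4%

For an underdamped second-order system, %OS = 100·exp(−πζ/√(1−ζ²)).
πζ/√(1−ζ²) = π·0.0852/√(1−0.00726) = 0.2686, so %OS = 100·e^(−0.2686) = 76.4%.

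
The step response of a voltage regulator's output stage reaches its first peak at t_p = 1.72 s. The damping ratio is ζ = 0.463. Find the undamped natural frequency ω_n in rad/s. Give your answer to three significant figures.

Peak time t_p = π/ω_d, so ω_d = π/t_p = π/1.72 = 1.83 rad/s.
ω_n = ω_d/√(1−ζ²) = 1.83/√0.786 = 2.06 rad/s.

ω_n ≈ 2.06 rad/s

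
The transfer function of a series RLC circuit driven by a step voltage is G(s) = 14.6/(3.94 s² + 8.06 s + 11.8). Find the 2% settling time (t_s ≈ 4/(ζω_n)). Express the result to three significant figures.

t_s ≈ 3.91 s

Dividing through by 3.94: denominator becomes s² + 2.046 s + 2.995.
So ω_n = √2.995 = 1.73 rad/s and ζ = 2.046/(2·1.73) = 0.591.
t_s ≈ 4/(ζω_n) = 3.91 s.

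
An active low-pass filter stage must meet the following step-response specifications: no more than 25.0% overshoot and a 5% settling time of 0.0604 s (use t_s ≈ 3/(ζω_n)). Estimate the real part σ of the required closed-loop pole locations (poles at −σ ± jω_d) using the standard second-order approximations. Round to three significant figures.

The settling-time spec alone fixes σ = ζω_n = 3/t_s = 3/0.0604 = 49.7.
(Overshoot then fixes ζ = 0.404 and hence ω_d = σ·√(1−ζ²)/ζ = 113 rad/s.)

σ ≈ 49.7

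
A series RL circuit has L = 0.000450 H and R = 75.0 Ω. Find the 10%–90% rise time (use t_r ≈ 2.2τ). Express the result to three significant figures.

τ = L/R = 0.000450/75.0 = 0.00000600 s.
t_r ≈ 2.2τ = 0.0000132 s.

t_r ≈ 0.0000132 s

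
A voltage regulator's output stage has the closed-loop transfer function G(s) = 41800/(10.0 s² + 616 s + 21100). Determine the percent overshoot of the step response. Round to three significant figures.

Dividing through by 10.0: denominator becomes s² + 61.60 s + 2110.
So ω_n = √2110 = 45.9 rad/s and ζ = 61.60/(2·45.9) = 0.671.
%OS = 100·exp(−πζ/√(1−ζ²)) = 5.85%.

%OS ≈ 5.85%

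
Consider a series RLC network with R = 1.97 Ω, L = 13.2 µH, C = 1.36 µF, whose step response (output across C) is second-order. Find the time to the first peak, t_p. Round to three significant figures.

t_p ≈ 0.0000140 s

For a series RLC circuit (capacitor voltage as output), ω_n = 1/√(LC) = 1/√(13.2 µH · 1.36 µF) = 236000 rad/s.
ζ = (R/2)·√(C/L) = (1.97/2)·√(1.36 µF/13.2 µH) = 0.316.
The damped frequency ω_d = ω_n√(1−ζ²) = 224000 rad/s. t_p = π/ω_d = 0.0000140 s.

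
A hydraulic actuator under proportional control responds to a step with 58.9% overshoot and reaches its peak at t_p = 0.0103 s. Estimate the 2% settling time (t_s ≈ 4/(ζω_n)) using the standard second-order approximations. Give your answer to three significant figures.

t_s ≈ 0.0778 s

The overshoot fixes ζ = −ln(OS)/√(π²+ln²(OS)) = 0.166.
From t_p = π/ω_d, ω_d = π/0.0103 = 305 rad/s, so ω_n = ω_d/√(1−ζ²) = 309 rad/s.
t_s ≈ 4/(ζω_n) = 4/(0.166·309) = 0.0778 s.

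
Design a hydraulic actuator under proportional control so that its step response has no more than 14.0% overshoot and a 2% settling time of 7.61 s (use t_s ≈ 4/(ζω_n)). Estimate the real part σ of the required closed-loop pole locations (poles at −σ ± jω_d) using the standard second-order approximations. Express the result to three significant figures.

The settling-time spec alone fixes σ = ζω_n = 4/t_s = 4/7.61 = 0.526.
(Overshoot then fixes ζ = 0.531 and hence ω_d = σ·√(1−ζ²)/ζ = 0.840 rad/s.)

σ ≈ 0.526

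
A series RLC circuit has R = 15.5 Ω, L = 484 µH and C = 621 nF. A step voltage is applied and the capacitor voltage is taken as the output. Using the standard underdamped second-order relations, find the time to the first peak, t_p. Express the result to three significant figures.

t_p ≈ 0.0000567 s

For a series RLC circuit (capacitor voltage as output), ω_n = 1/√(LC) = 1/√(484 µH · 621 nF) = 57700 rad/s.
ζ = (R/2)·√(C/L) = (15.5/2)·√(621 nF/484 µH) = 0.278.
The damped frequency ω_d = ω_n√(1−ζ²) = 55400 rad/s. t_p = π/ω_d = 0.0000567 s.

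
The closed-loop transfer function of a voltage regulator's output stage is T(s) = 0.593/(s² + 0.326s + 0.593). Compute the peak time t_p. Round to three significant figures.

t_p ≈ 4.17 s

ω_n = √0.593 = 0.770 rad/s; ζ = 0.326/(2·0.770) = 0.212.
The damped frequency ω_d = ω_n√(1−ζ²) = 0.753 rad/s. Then t_p = π/ω_d = 4.17 s.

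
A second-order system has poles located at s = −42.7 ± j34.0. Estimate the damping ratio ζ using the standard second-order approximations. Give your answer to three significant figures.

The poles are at −σ ± jω_d with σ = 42.7 and ω_d = 34.0, so ω_n = √(σ²+ω_d²) = 54.6 rad/s and ζ = σ/ω_n = 0.782.

ζ ≈ 0.782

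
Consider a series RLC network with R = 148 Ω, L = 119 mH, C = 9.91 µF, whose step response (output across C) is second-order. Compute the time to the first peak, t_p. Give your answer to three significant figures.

For a series RLC circuit (capacitor voltage as output), ω_n = 1/√(LC) = 1/√(119 mH · 9.91 µF) = 921 rad/s.
ζ = (R/2)·√(C/L) = (148/2)·√(9.91 µF/119 mH) = 0.675.
ω_d = ω_n√(1−ζ²) = 679 rad/s. t_p = π/ω_d = 0.00463 s.

t_p ≈ 0.00463 s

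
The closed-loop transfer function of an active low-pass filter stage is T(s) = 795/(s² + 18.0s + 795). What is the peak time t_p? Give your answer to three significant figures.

t_p ≈ 0.118 s

Matching coefficients with s² + 2ζω_n s + ω_n² gives ω_n² = 795 ⇒ ω_n = 28.2 rad/s, and ζ = 18.0/(2ω_n) = 0.319.
ω_d = ω_n√(1−ζ²) = 26.7 rad/s. Then t_p = π/ω_d = 0.118 s.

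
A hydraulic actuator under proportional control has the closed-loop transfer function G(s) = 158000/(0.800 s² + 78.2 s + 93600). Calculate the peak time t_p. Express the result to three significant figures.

t_p ≈ 0.00928 s

Dividing through by 0.800: denominator becomes s² + 97.75 s + 117000.
So ω_n = √117000 = 342 rad/s and ζ = 97.75/(2·342) = 0.143.
ω_d = 342·√(1 − 0.143²) = 339 rad/s. t_p = π/ω_d = 0.00928 s.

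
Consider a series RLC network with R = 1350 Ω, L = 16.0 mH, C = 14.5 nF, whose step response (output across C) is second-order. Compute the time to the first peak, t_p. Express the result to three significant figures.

t_p ≈ 0.0000625 s

For a series RLC circuit (capacitor voltage as output), ω_n = 1/√(LC) = 1/√(16.0 mH · 14.5 nF) = 65700 rad/s.
ζ = (R/2)·√(C/L) = (1350/2)·√(14.5 nF/16.0 mH) = 0.643.
The damped frequency ω_d = ω_n√(1−ζ²) = 50300 rad/s. t_p = π/ω_d = 0.0000625 s.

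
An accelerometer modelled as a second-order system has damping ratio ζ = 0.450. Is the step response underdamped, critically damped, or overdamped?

Since ζ = 0.450 < 1, the system is underdamped.

underdamped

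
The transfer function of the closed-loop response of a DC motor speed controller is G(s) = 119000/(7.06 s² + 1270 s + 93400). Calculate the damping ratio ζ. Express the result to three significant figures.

ζ ≈ 0.782

Dividing through by 7.06: denominator becomes s² + 179.9 s + 13230.
So ω_n = √13230 = 115 rad/s and ζ = 179.9/(2·115) = 0.782.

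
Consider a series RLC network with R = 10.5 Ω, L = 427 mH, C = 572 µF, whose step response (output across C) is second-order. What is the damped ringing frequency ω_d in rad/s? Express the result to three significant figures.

For a series RLC circuit (capacitor voltage as output), ω_n = 1/√(LC) = 1/√(427 mH · 572 µF) = 64.0 rad/s.
ζ = (R/2)·√(C/L) = (10.5/2)·√(572 µF/427 mH) = 0.192.
ω_d = 64.0·√(1 − 0.192²) = 62.8 rad/s.

ω_d ≈ 62.8 rad/s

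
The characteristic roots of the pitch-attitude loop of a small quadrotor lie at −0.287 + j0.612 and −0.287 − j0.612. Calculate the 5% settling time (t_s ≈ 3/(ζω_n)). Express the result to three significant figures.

t_s ≈ 10.5 s

For poles at −σ ± jω_d, ζω_n = σ = 0.287, so t_s ≈ 3/σ = 10.5 s.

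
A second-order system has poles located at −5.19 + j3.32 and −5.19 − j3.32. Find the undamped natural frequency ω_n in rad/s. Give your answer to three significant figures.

With σ = 5.19, ω_d = 3.32: ω_n = √(σ²+ω_d²) = 6.16 rad/s, ζ = σ/ω_n = 0.842.

ω_n ≈ 6.16 rad/s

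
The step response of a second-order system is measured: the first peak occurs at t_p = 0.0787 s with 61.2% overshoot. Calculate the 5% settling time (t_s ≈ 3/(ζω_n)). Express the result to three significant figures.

t_s ≈ 0.481 s

ζ from %OS: ζ = |ln 0.612|/√(π²+ln²0.612) = 0.154.
From t_p = π/ω_d, ω_d = π/0.0787 = 39.9 rad/s, so ω_n = ω_d/√(1−ζ²) = 40.4 rad/s.
t_s ≈ 3/(ζω_n) = 3/(0.154·40.4) = 0.481 s.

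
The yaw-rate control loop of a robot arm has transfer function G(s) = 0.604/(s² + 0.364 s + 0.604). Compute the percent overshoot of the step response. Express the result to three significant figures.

ω_n = √0.604 = 0.777 rad/s; ζ = 0.364/(2·0.777) = 0.234.
%OS = 100·exp(−πζ/√(1−ζ²)) = 46.9%.

%OS ≈ 46.9%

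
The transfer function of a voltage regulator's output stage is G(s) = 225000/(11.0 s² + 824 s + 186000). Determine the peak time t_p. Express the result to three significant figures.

Dividing through by 11.0: denominator becomes s² + 74.91 s + 16910.
So ω_n = √16910 = 130 rad/s and ζ = 74.91/(2·130) = 0.288.
ω_d = 130·√(1 − 0.288²) = 125 rad/s. t_p = π/ω_d = 0.0252 s.

t_p ≈ 0.0252 s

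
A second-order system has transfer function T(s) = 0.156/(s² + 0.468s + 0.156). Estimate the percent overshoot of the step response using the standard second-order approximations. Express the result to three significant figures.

%OS ≈ 9.92%

ω_n = √0.156 = 0.395 rad/s; ζ = 0.468/(2·0.395) = 0.592.
%OS = 100 e^{−πζ/√(1−ζ²)} with ζ = 0.592 gives 9.92%.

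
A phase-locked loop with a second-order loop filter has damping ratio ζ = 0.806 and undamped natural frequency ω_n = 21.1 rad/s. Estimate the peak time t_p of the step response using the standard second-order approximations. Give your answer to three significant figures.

t_p ≈ 0.252 s

The damped frequency is ω_d = ω_n√(1−ζ²) = 21.1·√(1−0.650) = 12.5 rad/s.
Peak time t_p = π/ω_d = π/12.5 = 0.252 s.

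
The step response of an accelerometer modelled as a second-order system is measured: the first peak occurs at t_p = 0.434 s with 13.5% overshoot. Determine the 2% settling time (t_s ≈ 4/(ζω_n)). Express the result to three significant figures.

The overshoot fixes ζ = −ln(OS)/√(π²+ln²(OS)) = 0.538.
t_p = π/ω_d ⇒ ω_d = 7.24 rad/s; then ω_n = ω_d/√(1−ζ²) = 8.58 rad/s.
t_s ≈ 4/(ζω_n) = 4/(0.538·8.58) = 0.867 s.

t_s ≈ 0.867 s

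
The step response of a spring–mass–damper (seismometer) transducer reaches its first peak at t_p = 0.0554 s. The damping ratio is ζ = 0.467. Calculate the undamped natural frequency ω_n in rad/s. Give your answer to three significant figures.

Peak time t_p = π/ω_d, so ω_d = π/t_p = π/0.0554 = 56.7 rad/s.
ω_n = ω_d/√(1−ζ²) = 56.7/√0.782 = 64.1 rad/s.

ω_n ≈ 64.1 rad/s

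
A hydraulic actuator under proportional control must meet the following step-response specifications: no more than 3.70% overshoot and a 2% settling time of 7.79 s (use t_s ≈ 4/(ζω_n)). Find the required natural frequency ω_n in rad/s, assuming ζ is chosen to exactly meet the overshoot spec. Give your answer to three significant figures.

ω_n ≈ 0.709 rad/s

From %OS = 100·exp(−πζ/√(1−ζ²)), invert to get ζ = −ln(OS)/√(π² + ln²(OS)) with OS = 0.0370.
−ln 0.0370 = 3.297, so ζ = 3.297/√(π² + 10.87) = 0.724.
Then ω_n = 4/(ζ t_s) = 4/(0.724 × 7.79) = 0.709 rad/s.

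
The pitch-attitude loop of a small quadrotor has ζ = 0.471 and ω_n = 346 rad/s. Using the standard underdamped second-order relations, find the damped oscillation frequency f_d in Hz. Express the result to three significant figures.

f_d ≈ 48.6 Hz

ω_d = ω_n√(1−ζ²) = 346·√0.778 = 305 rad/s.
f_d = ω_d/(2π) = 48.6 Hz.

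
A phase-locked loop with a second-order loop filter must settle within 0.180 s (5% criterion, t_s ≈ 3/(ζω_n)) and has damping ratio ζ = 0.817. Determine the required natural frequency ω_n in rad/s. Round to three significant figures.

Rearranging t_s ≈ 3/(ζω_n) gives ω_n = 3/(ζ·t_s) = 3/(0.817 × 0.180) = 20.4 rad/s.

ω_n ≈ 20.4 rad/s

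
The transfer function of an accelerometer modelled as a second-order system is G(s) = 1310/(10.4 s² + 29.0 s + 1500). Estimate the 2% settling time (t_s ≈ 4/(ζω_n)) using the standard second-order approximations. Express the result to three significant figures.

Dividing through by 10.4: denominator becomes s² + 2.788 s + 144.2.
So ω_n = √144.2 = 12.0 rad/s and ζ = 2.788/(2·12.0) = 0.116.
t_s ≈ 4/(ζω_n) = 2.87 s.

t_s ≈ 2.87 s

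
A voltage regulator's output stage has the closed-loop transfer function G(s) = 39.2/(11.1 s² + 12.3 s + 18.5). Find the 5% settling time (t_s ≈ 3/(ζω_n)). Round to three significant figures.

t_s ≈ 5.41 s

Dividing through by 11.1: denominator becomes s² + 1.108 s + 1.667.
So ω_n = √1.667 = 1.29 rad/s and ζ = 1.108/(2·1.29) = 0.429.
t_s ≈ 3/(ζω_n) = 5.41 s.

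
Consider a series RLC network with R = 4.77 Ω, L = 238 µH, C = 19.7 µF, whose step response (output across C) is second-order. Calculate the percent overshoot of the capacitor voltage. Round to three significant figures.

For a series RLC circuit (capacitor voltage as output), ω_n = 1/√(LC) = 1/√(238 µH · 19.7 µF) = 14600 rad/s.
ζ = (R/2)·√(C/L) = (4.77/2)·√(19.7 µF/238 µH) = 0.686.
%OS = 100·exp(−πζ/√(1−ζ²)) = 5.16%.

%OS ≈ 5.16%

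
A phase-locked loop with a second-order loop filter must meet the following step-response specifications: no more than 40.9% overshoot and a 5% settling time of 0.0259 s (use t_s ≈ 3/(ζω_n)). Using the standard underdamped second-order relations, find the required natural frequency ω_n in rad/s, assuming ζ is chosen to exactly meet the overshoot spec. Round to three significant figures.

ω_n ≈ 423 rad/s

From %OS = 100·exp(−πζ/√(1−ζ²)), invert to get ζ = −ln(OS)/√(π² + ln²(OS)) with OS = 0.409.
−ln 0.409 = 0.8940, so ζ = 0.8940/√(π² + 0.7993) = 0.274.
Then ω_n = 3/(ζ t_s) = 3/(0.274 × 0.0259) = 423 rad/s.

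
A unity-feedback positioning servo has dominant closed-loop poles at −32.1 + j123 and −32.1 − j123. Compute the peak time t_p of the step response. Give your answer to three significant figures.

t_p ≈ 0.0255 s

t_p = π/ω_d with ω_d = 123 (the imaginary part), so t_p = 0.0255 s.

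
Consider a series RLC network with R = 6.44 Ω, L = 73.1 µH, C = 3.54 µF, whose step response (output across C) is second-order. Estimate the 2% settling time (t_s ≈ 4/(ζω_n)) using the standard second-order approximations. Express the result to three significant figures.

t_s ≈ 0.0000908 s

For a series RLC circuit (capacitor voltage as output), ω_n = 1/√(LC) = 1/√(73.1 µH · 3.54 µF) = 62200 rad/s.
ζ = (R/2)·√(C/L) = (6.44/2)·√(3.54 µF/73.1 µH) = 0.709.
t_s ≈ 4/(ζω_n) = 0.0000908 s.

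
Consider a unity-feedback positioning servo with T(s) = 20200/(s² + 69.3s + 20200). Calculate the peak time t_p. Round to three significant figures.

t_p ≈ 0.0228 s

ω_n = √20200 = 142 rad/s; ζ = 69.3/(2·142) = 0.244.
ω_d = 142·√(1 − 0.244²) = 138 rad/s. Then t_p = π/ω_d = 0.0228 s.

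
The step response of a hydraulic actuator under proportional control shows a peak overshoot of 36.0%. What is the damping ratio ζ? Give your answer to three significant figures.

ζ ≈ 0.309

ζ = −ln(OS)/√(π² + (ln OS)²). With OS = 0.360, ln OS = −1.022 and ζ = 1.022/3.304 = 0.309.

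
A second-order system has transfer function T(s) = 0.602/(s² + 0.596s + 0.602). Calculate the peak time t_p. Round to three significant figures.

Comparing the denominator to s² + 2ζω_n s + ω_n²: ω_n = √0.602 = 0.776 rad/s, and 2ζω_n = 0.596 so ζ = 0.596/(2·0.776) = 0.384.
The damped frequency ω_d = ω_n√(1−ζ²) = 0.716 rad/s. Then t_p = π/ω_d = 4.39 s.

t_p ≈ 4.39 s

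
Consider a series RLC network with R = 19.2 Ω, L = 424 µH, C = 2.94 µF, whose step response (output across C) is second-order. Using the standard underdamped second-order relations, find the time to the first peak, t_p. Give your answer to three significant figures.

t_p ≈ 0.000185 s

For a series RLC circuit (capacitor voltage as output), ω_n = 1/√(LC) = 1/√(424 µH · 2.94 µF) = 28300 rad/s.
ζ = (R/2)·√(C/L) = (19.2/2)·√(2.94 µF/424 µH) = 0.799.
ω_d = 28300·√(1 − 0.799²) = 17000 rad/s. t_p = π/ω_d = 0.000185 s.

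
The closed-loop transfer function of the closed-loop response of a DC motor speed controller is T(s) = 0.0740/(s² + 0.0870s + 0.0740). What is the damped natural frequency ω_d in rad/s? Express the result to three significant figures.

ω_d ≈ 0.269 rad/s

Comparing the denominator to s² + 2ζω_n s + ω_n²: ω_n = √0.0740 = 0.272 rad/s, and 2ζω_n = 0.0870 so ζ = 0.0870/(2·0.272) = 0.160.
ω_d = ω_n√(1−ζ²) = 0.269 rad/s.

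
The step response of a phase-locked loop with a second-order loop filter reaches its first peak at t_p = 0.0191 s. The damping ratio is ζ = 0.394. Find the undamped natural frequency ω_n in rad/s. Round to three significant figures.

Peak time t_p = π/ω_d, so ω_d = π/t_p = π/0.0191 = 164 rad/s.
ω_n = ω_d/√(1−ζ²) = 164/√0.845 = 179 rad/s.

ω_n ≈ 179 rad/s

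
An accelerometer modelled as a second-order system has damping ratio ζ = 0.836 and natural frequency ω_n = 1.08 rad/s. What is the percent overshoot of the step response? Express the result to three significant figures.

For an underdamped second-order system, %OS = 100·exp(−πζ/√(1−ζ²)).
πζ/√(1−ζ²) = π·0.836/√(1−0.699) = 4.786, so %OS = 100·e^(−4.786) = 0.834%.

%OS ≈ 0.834%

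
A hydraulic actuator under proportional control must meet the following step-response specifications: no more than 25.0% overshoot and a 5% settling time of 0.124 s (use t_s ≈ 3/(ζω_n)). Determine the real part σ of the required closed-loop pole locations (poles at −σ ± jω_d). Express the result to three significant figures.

σ ≈ 24.2

The settling-time spec alone fixes σ = ζω_n = 3/t_s = 3/0.124 = 24.2.
(Overshoot then fixes ζ = 0.404 and hence ω_d = σ·√(1−ζ²)/ζ = 54.8 rad/s.)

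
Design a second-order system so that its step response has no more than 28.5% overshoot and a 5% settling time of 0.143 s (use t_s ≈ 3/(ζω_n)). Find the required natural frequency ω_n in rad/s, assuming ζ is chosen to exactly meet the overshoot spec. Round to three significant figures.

Inverting the overshoot relation: ζ = |ln 0.285|/√(π² + ln²0.285) = 0.371.
Then ω_n = 3/(ζ t_s) = 3/(0.371 × 0.143) = 56.5 rad/s.

ω_n ≈ 56.5 rad/s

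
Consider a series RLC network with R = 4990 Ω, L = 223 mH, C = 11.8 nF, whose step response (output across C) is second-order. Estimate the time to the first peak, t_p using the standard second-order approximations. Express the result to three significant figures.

t_p ≈ 0.000197 s

For a series RLC circuit (capacitor voltage as output), ω_n = 1/√(LC) = 1/√(223 mH · 11.8 nF) = 19500 rad/s.
ζ = (R/2)·√(C/L) = (4990/2)·√(11.8 nF/223 mH) = 0.574.
ω_d = 19500·√(1 − 0.574²) = 16000 rad/s. t_p = π/ω_d = 0.000197 s.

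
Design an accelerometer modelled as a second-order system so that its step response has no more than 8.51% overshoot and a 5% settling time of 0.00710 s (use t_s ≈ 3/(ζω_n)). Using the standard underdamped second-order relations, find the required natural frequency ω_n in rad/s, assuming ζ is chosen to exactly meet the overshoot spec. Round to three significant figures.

From %OS = 100·exp(−πζ/√(1−ζ²)), invert to get ζ = −ln(OS)/√(π² + ln²(OS)) with OS = 0.0851.
−ln 0.0851 = 2.464, so ζ = 2.464/√(π² + 6.071) = 0.617.
Then ω_n = 3/(ζ t_s) = 3/(0.617 × 0.00710) = 685 rad/s.

ω_n ≈ 685 rad/s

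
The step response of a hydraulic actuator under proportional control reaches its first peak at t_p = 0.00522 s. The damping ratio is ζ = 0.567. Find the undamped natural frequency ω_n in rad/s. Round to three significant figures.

Peak time t_p = π/ω_d, so ω_d = π/t_p = π/0.00522 = 602 rad/s.
ω_n = ω_d/√(1−ζ²) = 602/√0.679 = 731 rad/s.

ω_n ≈ 731 rad/s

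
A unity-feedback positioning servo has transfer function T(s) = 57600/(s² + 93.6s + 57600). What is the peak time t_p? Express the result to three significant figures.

Matching coefficients with s² + 2ζω_n s + ω_n² gives ω_n² = 57600 ⇒ ω_n = 240 rad/s, and ζ = 93.6/(2ω_n) = 0.195.
The damped frequency ω_d = ω_n√(1−ζ²) = 235 rad/s. Then t_p = π/ω_d = 0.0133 s.

t_p ≈ 0.0133 s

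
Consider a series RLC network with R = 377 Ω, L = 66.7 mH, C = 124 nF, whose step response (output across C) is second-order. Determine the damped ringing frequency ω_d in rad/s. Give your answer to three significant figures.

For a series RLC circuit (capacitor voltage as output), ω_n = 1/√(LC) = 1/√(66.7 mH · 124 nF) = 11000 rad/s.
ζ = (R/2)·√(C/L) = (377/2)·√(124 nF/66.7 mH) = 0.257.
ω_d = ω_n√(1−ζ²) = 10600 rad/s.

ω_d ≈ 10600 rad/s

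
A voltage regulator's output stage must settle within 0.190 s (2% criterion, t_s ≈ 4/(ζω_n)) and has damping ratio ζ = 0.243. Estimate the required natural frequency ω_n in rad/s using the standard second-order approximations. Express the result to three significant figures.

Rearranging t_s ≈ 4/(ζω_n) gives ω_n = 4/(ζ·t_s) = 4/(0.243 × 0.190) = 86.6 rad/s.

ω_n ≈ 86.6 rad/s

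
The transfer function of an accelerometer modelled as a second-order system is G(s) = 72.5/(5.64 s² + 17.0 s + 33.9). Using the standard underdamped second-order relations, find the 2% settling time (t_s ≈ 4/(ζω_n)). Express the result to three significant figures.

t_s ≈ 2.65 s

Dividing through by 5.64: denominator becomes s² + 3.014 s + 6.011.
So ω_n = √6.011 = 2.45 rad/s and ζ = 3.014/(2·2.45) = 0.615.
t_s ≈ 4/(ζω_n) = 2.65 s.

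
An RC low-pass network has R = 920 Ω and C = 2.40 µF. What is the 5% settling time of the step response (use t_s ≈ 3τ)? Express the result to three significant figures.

t_s ≈ 0.00662 s

τ = RC = 920 × 2.40 µF = 0.00221 s.
t_s ≈ 3τ = 0.00662 s.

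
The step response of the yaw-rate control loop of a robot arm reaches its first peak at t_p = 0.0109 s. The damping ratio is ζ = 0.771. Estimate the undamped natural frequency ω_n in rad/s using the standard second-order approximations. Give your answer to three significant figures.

ω_n ≈ 453 rad/s

Peak time t_p = π/ω_d, so ω_d = π/t_p = π/0.0109 = 288 rad/s.
ω_n = ω_d/√(1−ζ²) = 288/√0.406 = 453 rad/s.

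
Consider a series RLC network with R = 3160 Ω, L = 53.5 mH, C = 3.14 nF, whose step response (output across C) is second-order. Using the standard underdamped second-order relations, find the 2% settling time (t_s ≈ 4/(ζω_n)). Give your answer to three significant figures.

For a series RLC circuit (capacitor voltage as output), ω_n = 1/√(LC) = 1/√(53.5 mH · 3.14 nF) = 77200 rad/s.
ζ = (R/2)·√(C/L) = (3160/2)·√(3.14 nF/53.5 mH) = 0.383.
t_s ≈ 4/(ζω_n) = 0.000135 s.

t_s ≈ 0.000135 s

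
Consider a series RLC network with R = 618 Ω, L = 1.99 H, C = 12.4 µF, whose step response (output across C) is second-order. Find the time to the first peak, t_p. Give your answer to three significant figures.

For a series RLC circuit (capacitor voltage as output), ω_n = 1/√(LC) = 1/√(1.99 H · 12.4 µF) = 201 rad/s.
ζ = (R/2)·√(C/L) = (618/2)·√(12.4 µF/1.99 H) = 0.771.
The damped frequency ω_d = ω_n√(1−ζ²) = 128 rad/s. t_p = π/ω_d = 0.0245 s.

t_p ≈ 0.0245 s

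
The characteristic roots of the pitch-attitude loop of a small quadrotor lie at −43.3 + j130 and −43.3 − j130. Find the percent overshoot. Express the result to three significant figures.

%OS ≈ 35.1%

|pole| = ω_n = √(43.3² + 130²) = 137 rad/s; ζ = cos θ = σ/ω_n = 0.316.
Overshoot: exp(−π·0.316/√(1−0.316²)) = 0.351, i.e. 35.1%.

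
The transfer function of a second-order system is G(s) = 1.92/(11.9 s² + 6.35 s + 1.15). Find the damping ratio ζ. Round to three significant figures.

ζ ≈ 0.858

Dividing through by 11.9: denominator becomes s² + 0.5336 s + 0.09664.
So ω_n = √0.09664 = 0.311 rad/s and ζ = 0.5336/(2·0.311) = 0.858.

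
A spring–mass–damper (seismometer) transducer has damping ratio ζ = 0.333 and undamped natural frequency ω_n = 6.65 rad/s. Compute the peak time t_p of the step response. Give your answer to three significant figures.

t_p ≈ 0.501 s

The damped frequency is ω_d = ω_n√(1−ζ²) = 6.65·√(1−0.111) = 6.27 rad/s.
Peak time t_p = π/ω_d = π/6.27 = 0.501 s.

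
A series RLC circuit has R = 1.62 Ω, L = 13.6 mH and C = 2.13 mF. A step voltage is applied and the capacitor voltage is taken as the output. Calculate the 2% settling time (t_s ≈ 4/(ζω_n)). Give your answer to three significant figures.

For a series RLC circuit (capacitor voltage as output), ω_n = 1/√(LC) = 1/√(13.6 mH · 2.13 mF) = 186 rad/s.
ζ = (R/2)·√(C/L) = (1.62/2)·√(2.13 mF/13.6 mH) = 0.321.
t_s ≈ 4/(ζω_n) = 0.0672 s.

t_s ≈ 0.0672 s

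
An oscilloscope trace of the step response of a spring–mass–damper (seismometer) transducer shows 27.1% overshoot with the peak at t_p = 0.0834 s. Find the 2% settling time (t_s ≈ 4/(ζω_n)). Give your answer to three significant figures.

t_s ≈ 0.256 s

From the overshoot, ζ = −ln(OS)/√(π²+ln²(OS)) = 0.384.
From t_p = π/ω_d, ω_d = π/0.0834 = 37.7 rad/s, so ω_n = ω_d/√(1−ζ²) = 40.8 rad/s.
t_s ≈ 4/(ζω_n) = 4/(0.384·40.8) = 0.256 s.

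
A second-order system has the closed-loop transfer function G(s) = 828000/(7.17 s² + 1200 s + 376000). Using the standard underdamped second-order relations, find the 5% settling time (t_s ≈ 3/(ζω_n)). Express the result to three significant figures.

t_s ≈ 0.0358 s

Dividing through by 7.17: denominator becomes s² + 167.4 s + 52440.
So ω_n = √52440 = 229 rad/s and ζ = 167.4/(2·229) = 0.365.
t_s ≈ 3/(ζω_n) = 0.0358 s.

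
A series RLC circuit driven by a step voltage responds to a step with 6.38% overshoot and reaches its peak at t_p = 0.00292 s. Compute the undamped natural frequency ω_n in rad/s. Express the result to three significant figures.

ω_n ≈ 1430 rad/s

ζ from %OS: ζ = |ln 0.0638|/√(π²+ln²0.0638) = 0.659.
t_p = π/ω_d ⇒ ω_d = 1080 rad/s; then ω_n = ω_d/√(1−ζ²) = 1430 rad/s.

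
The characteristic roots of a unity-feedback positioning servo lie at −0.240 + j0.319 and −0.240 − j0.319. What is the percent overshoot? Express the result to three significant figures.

%OS ≈ 9.41%

|pole| = ω_n = √(0.240² + 0.319²) = 0.399 rad/s; ζ = cos θ = σ/ω_n = 0.601.
%OS = 100·exp(−πζ/√(1−ζ²)) = 9.41%.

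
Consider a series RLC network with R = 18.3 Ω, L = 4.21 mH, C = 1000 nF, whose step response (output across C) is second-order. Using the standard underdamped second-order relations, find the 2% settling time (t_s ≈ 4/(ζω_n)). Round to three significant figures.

t_s ≈ 0.00184 s

For a series RLC circuit (capacitor voltage as output), ω_n = 1/√(LC) = 1/√(4.21 mH · 1000 nF) = 15400 rad/s.
ζ = (R/2)·√(C/L) = (18.3/2)·√(1000 nF/4.21 mH) = 0.141.
t_s ≈ 4/(ζω_n) = 0.00184 s.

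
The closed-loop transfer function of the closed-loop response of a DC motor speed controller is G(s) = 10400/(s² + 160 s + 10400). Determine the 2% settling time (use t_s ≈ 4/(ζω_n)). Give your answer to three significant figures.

Matching coefficients with s² + 2ζω_n s + ω_n² gives ω_n² = 10400 ⇒ ω_n = 102 rad/s, and ζ = 160/(2ω_n) = 0.784.
t_s ≈ 4/(ζω_n) = 4/(0.784·102) = 0.0500 s.

t_s ≈ 0.0500 s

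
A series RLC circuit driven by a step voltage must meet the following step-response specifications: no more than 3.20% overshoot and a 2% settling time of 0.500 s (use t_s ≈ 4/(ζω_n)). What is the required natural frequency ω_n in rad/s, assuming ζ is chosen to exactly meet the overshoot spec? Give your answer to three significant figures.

ω_n ≈ 10.8 rad/s

Inverting the overshoot relation: ζ = |ln 0.0320|/√(π² + ln²0.0320) = 0.739.
From t_s ≈ 4/(ζω_n): ω_n = 4/(ζ·t_s) = 4/(0.739·0.500) = 10.8 rad/s.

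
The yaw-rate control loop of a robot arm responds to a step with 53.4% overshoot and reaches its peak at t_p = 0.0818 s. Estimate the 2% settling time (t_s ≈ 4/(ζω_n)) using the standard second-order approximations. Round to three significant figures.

ζ from %OS: ζ = |ln 0.534|/√(π²+ln²0.534) = 0.196.
From t_p = π/ω_d, ω_d = π/0.0818 = 38.4 rad/s, so ω_n = ω_d/√(1−ζ²) = 39.2 rad/s.
t_s ≈ 4/(ζω_n) = 4/(0.196·39.2) = 0.522 s.

t_s ≈ 0.522 s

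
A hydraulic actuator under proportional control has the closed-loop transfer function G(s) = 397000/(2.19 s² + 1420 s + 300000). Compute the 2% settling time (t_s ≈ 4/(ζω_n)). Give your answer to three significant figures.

Dividing through by 2.19: denominator becomes s² + 648.4 s + 137000.
So ω_n = √137000 = 370 rad/s and ζ = 648.4/(2·370) = 0.876.
t_s ≈ 4/(ζω_n) = 0.0123 s.

t_s ≈ 0.0123 s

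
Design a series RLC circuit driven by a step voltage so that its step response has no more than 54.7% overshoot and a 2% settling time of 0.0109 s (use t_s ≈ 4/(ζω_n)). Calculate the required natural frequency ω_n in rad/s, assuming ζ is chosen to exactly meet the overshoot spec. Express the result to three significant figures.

From %OS = 100·exp(−πζ/√(1−ζ²)), invert to get ζ = −ln(OS)/√(π² + ln²(OS)) with OS = 0.547.
−ln 0.547 = 0.6033, so ζ = 0.6033/√(π² + 0.3640) = 0.189.
Then ω_n = 4/(ζ t_s) = 4/(0.189 × 0.0109) = 1950 rad/s.

ω_n ≈ 1950 rad/s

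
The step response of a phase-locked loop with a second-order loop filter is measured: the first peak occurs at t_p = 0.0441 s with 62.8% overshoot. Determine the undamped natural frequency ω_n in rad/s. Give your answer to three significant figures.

ζ from %OS: ζ = |ln 0.628|/√(π²+ln²0.628) = 0.146.
From t_p = π/ω_d, ω_d = π/0.0441 = 71.2 rad/s, so ω_n = ω_d/√(1−ζ²) = 72.0 rad/s.

ω_n ≈ 72.0 rad/s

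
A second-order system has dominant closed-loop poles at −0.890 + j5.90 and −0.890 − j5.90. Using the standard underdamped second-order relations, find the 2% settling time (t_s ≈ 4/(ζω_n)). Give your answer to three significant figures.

t_s ≈ 4.49 s

For poles at −σ ± jω_d, ζω_n = σ = 0.890, so t_s ≈ 4/σ = 4.49 s.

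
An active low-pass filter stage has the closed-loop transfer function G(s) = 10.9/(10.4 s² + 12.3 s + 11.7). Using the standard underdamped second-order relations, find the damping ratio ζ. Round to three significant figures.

ζ ≈ 0.558

Dividing through by 10.4: denominator becomes s² + 1.183 s + 1.125.
So ω_n = √1.125 = 1.06 rad/s and ζ = 1.183/(2·1.06) = 0.558.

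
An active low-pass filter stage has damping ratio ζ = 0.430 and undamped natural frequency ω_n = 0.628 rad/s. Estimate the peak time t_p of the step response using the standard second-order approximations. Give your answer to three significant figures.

The damped frequency is ω_d = ω_n√(1−ζ²) = 0.628·√(1−0.185) = 0.567 rad/s.
Peak time t_p = π/ω_d = π/0.567 = 5.54 s.

t_p ≈ 5.54 s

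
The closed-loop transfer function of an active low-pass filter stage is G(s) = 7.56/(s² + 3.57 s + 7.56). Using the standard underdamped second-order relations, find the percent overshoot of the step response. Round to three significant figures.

%OS ≈ 6.85%

Matching coefficients with s² + 2ζω_n s + ω_n² gives ω_n² = 7.56 ⇒ ω_n = 2.75 rad/s, and ζ = 3.57/(2ω_n) = 0.649.
Overshoot: exp(−π·0.649/√(1−0.649²)) = 0.0685, i.e. 6.85%.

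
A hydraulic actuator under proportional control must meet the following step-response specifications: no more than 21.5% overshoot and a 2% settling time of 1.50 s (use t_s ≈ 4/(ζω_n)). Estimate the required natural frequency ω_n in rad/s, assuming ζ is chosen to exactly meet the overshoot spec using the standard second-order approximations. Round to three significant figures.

ω_n ≈ 6.07 rad/s

ζ = −ln(OS)/√(π² + (ln OS)²). With OS = 0.215, ln OS = −1.537 and ζ = 1.537/3.497 = 0.439.
Then ω_n = 4/(ζ t_s) = 4/(0.439 × 1.50) = 6.07 rad/s.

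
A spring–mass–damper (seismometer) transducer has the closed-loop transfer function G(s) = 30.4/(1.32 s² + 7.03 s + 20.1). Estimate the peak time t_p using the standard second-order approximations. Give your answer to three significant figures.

t_p ≈ 1.10 s

Dividing through by 1.32: denominator becomes s² + 5.326 s + 15.23.
So ω_n = √15.23 = 3.90 rad/s and ζ = 5.326/(2·3.90) = 0.682.
ω_d = 3.90·√(1 − 0.682²) = 2.85 rad/s. t_p = π/ω_d = 1.10 s.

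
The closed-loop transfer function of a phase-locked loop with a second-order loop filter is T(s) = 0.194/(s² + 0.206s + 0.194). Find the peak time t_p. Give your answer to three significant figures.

t_p ≈ 7.34 s

Comparing the denominator to s² + 2ζω_n s + ω_n²: ω_n = √0.194 = 0.440 rad/s, and 2ζω_n = 0.206 so ζ = 0.206/(2·0.440) = 0.234.
The damped frequency ω_d = ω_n√(1−ζ²) = 0.428 rad/s. Then t_p = π/ω_d = 7.34 s.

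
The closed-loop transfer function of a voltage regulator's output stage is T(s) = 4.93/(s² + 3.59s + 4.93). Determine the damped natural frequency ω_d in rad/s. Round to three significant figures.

ω_d ≈ 1.31 rad/s

Comparing the denominator to s² + 2ζω_n s + ω_n²: ω_n = √4.93 = 2.22 rad/s, and 2ζω_n = 3.59 so ζ = 3.59/(2·2.22) = 0.808.
ω_d = ω_n√(1−ζ²) = 1.31 rad/s.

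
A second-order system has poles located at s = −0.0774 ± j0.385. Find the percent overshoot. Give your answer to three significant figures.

|pole| = ω_n = √(0.0774² + 0.385²) = 0.393 rad/s; ζ = cos θ = σ/ω_n = 0.197.
Overshoot: exp(−π·0.197/√(1−0.197²)) = 0.532, i.e. 53.2%.

%OS ≈ 53.2%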